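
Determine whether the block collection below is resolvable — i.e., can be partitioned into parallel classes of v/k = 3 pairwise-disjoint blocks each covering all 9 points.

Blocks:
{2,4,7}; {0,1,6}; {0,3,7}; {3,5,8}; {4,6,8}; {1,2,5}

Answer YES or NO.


v = 9, block size k = 3, number of blocks = 6.
For resolvability, blocks must partition into parallel classes of size v/k = 3.
Total blocks must therefore be a multiple of 3: 6 = 3·2 + 0 ⇒ divisible ✓.
Greedy packing gives 2 candidate class(es). Each should be a full parallel class (size 3, covers all 9 points).
  Class 1 (3 blocks): {2,4,7}; {0,1,6}; {3,5,8}. Points covered: [0, 1, 2, 3, 4, 5, 6, 7, 8].
  Class 2 (3 blocks): {0,3,7}; {4,6,8}; {1,2,5}. Points covered: [0, 1, 2, 3, 4, 5, 6, 7, 8].
All classes full (size 3)? YES. All classes cover every point? YES.
Resolvable? YES.

YES


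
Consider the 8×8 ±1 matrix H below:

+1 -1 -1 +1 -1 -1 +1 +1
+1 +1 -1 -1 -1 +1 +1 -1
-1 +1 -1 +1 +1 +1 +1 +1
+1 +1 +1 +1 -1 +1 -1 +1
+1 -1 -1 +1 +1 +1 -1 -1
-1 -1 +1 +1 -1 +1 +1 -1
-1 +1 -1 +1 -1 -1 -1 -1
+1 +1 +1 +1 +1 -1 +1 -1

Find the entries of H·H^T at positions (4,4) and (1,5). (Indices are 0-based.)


Row 1 of H: [1, 1, -1, -1, -1, 1, 1, -1].
Row 4 of H: [1, -1, -1, 1, 1, 1, -1, -1].
Row 5 of H: [-1, -1, 1, 1, -1, 1, 1, -1].
(H·H^T)[4][4] = Σ_j H[4][j]·H[4][j] = (1)² + (-1)² + (-1)² + (1)² + (1)² + (1)² + (-1)² + (-1)² = 1 + 1 + 1 + 1 + 1 + 1 + 1 + 1 = 8.
(H·H^T)[1][5] = Σ_j H[1][j]·H[5][j] = (1)·(-1) + (1)·(-1) + (-1)·(1) + (-1)·(1) + (-1)·(-1) + (1)·(1) + (1)·(1) + (-1)·(-1) = -1 + -1 + -1 + -1 + 1 + 1 + 1 + 1 = 0.
So rows 1 and 5 are orthogonal; the diagonal entry equals n = 8.

(4,4) entry = 8; (1,5) entry = 0.


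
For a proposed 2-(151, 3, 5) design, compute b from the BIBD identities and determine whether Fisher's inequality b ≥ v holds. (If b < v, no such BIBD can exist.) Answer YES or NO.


r = λ(v − 1)/(k − 1) = 5·150/2 = 375.
b = vr/k = 151·375/3 = 18875.
Fisher's inequality: b ≥ v ⇔ 18875 ≥ 151? YES.

YES


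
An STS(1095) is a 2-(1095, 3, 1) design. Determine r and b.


An STS(v) is a 2-(v, 3, 1) BIBD: block size k = 3, λ = 1.
Replication: r(k − 1) = λ(v − 1) ⇒ r·2 = 1095 − 1 = 1094 ⇒ r = 547.
Block count: b = v(v − 1)/6 = 1095·1094/6 = 1197930/6 = 199655.
(Check via bk = vr: 199655·3 = 598965 = 1095·547 = 598965 ✓.)

r = 547, b = 199655.


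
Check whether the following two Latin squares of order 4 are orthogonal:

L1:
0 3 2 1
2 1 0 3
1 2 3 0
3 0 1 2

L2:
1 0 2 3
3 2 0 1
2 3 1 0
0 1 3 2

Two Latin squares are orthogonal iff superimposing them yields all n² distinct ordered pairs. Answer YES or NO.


Form the n² = 16 superimposed pairs (L1[i][j], L2[i][j]), row by row (rows and columns indexed from 0):
row 0: (0,1) (3,0) (2,2) (1,3)
row 1: (2,3) (1,2) (0,0) (3,1)
row 2: (1,2) (2,3) (3,1) (0,0)
row 3: (3,0) (0,1) (1,3) (2,2)
Orthogonality requires all 16 pairs distinct.
But the pair (1,2) repeats: cell (1,1) has L1 = 1, L2 = 2, and cell (2,0) has L1 = 1, L2 = 2.
A repeated pair means some other pair never occurs (only 8 distinct pairs out of 16), so the squares are not orthogonal.
Conclusion: NO.

NO


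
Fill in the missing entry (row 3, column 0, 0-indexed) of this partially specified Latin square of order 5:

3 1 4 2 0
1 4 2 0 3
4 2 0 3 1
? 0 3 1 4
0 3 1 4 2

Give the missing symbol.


Row 3 contains symbols [0, 1, 3, 4] — missing [2].
Column 0 contains symbols [0, 1, 3, 4] — missing [2].
The missing symbol must appear in both missing sets; intersection = [2].
Therefore the hidden value is 2.

Missing value = 2.


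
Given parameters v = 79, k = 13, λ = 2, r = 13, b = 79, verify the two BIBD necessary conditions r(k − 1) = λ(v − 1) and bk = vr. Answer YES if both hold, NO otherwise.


Condition (i): r(k − 1) = 13·12 = 156; λ(v − 1) = 2·78 = 156. Match? YES.
Condition (ii): bk = 79·13 = 1027; vr = 79·13 = 1027. Match? YES.
Both conditions hold? YES.

YES


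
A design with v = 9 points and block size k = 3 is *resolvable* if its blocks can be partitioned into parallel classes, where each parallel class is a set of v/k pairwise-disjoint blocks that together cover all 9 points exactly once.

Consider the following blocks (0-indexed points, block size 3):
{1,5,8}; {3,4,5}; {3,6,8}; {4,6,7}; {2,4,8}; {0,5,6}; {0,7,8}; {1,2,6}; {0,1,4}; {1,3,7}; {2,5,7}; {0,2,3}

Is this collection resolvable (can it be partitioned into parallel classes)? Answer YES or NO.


v = 9, block size k = 3, number of blocks = 12.
For resolvability, blocks must partition into parallel classes of size v/k = 3.
Total blocks must therefore be a multiple of 3: 12 = 3·4 + 0 ⇒ divisible ✓.
Greedy packing gives 4 candidate class(es). Each should be a full parallel class (size 3, covers all 9 points).
  Class 1 (3 blocks): {1,5,8}; {4,6,7}; {0,2,3}. Points covered: [0, 1, 2, 3, 4, 5, 6, 7, 8].
  Class 2 (3 blocks): {3,4,5}; {0,7,8}; {1,2,6}. Points covered: [0, 1, 2, 3, 4, 5, 6, 7, 8].
  Class 3 (3 blocks): {3,6,8}; {0,1,4}; {2,5,7}. Points covered: [0, 1, 2, 3, 4, 5, 6, 7, 8].
  Class 4 (3 blocks): {2,4,8}; {0,5,6}; {1,3,7}. Points covered: [0, 1, 2, 3, 4, 5, 6, 7, 8].
All classes full (size 3)? YES. All classes cover every point? YES.
Resolvable? YES.

YES


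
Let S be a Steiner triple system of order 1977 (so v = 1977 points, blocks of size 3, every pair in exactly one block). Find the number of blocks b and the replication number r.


An STS(v) is a 2-(v, 3, 1) BIBD: block size k = 3, λ = 1.
Replication: r(k − 1) = λ(v − 1) ⇒ r·2 = 1977 − 1 = 1976 ⇒ r = 988.
Block count: bk = vr ⇒ b·3 = 1977·988 = 1953276 ⇒ b = 651092.

r = 988, b = 651092.


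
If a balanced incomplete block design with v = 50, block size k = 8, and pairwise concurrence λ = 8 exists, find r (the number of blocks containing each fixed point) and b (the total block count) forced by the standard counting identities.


Any 2-(v, k, λ) BIBD satisfies two necessary conditions:
  (i)  Each point sits in r blocks, and counting incidences through any fixed point gives r(k − 1) = λ(v − 1), so r = λ(v − 1)/(k − 1).
  (ii) Total incidences bk = vr, so b = vr/k.
Step 1: r = λ(v − 1)/(k − 1) = 8·(50 − 1)/(8 − 1) = 8·49/7 = 392/7 = 56.
Step 2: b = vr/k = 50·56/8 = 2800/8 = 350.
Check integrality: r = 56 ∈ Z ✓, b = 350 ∈ Z ✓.
(These identities are necessary conditions: they determine r and b for any design with these parameters, but do not by themselves prove that one exists.)

r = 56, b = 350.


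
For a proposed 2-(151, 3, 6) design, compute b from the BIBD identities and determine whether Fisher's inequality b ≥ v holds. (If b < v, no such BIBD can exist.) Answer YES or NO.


b = λv(v − 1)/(k(k − 1)) = 6·151·150/(3·2) = 135900/6 = 22650.
Compare with v = 151: b ≥ v, so Fisher's inequality holds.

YES


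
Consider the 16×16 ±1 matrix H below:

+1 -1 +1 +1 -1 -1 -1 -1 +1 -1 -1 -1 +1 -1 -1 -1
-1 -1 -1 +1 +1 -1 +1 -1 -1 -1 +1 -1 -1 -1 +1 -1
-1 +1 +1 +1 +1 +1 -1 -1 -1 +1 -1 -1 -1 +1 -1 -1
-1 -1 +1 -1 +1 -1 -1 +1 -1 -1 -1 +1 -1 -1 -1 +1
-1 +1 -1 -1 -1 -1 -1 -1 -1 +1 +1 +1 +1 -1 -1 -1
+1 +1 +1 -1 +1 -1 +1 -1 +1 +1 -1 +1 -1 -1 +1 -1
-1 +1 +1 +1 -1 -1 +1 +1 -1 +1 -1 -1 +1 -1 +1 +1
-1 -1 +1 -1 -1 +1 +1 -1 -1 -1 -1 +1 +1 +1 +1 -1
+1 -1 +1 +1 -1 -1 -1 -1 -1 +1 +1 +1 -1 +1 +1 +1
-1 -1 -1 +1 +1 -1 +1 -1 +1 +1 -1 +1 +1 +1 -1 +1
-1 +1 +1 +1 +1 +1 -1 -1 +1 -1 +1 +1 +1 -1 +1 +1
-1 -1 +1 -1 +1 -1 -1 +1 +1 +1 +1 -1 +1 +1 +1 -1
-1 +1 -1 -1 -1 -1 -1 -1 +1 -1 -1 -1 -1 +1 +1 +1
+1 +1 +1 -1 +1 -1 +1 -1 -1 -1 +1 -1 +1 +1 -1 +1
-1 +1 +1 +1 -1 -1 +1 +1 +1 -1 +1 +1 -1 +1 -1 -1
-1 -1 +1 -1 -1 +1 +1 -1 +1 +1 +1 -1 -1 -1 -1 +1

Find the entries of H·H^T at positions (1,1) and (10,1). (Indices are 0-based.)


Row 1 of H: [-1, -1, -1, 1, 1, -1, 1, -1, -1, -1, 1, -1, -1, -1, 1, -1].
Row 10 of H: [-1, 1, 1, 1, 1, 1, -1, -1, 1, -1, 1, 1, 1, -1, 1, 1].
(H·H^T)[1][1] = Σ_j H[1][j]·H[1][j] = (-1)² + (-1)² + (-1)² + (1)² + (1)² + (-1)² + (1)² + (-1)² + (-1)² + (-1)² + (1)² + (-1)² + (-1)² + (-1)² + (1)² + (-1)² = 1 + 1 + 1 + 1 + 1 + 1 + 1 + 1 + 1 + 1 + 1 + 1 + 1 + 1 + 1 + 1 = 16.
(H·H^T)[10][1] = Σ_j H[10][j]·H[1][j] = (-1)·(-1) + (1)·(-1) + (1)·(-1) + (1)·(1) + (1)·(1) + (1)·(-1) + (-1)·(1) + (-1)·(-1) + (1)·(-1) + (-1)·(-1) + (1)·(1) + (1)·(-1) + (1)·(-1) + (-1)·(-1) + (1)·(1) + (1)·(-1) = 1 + -1 + -1 + 1 + 1 + -1 + -1 + 1 + -1 + 1 + 1 + -1 + -1 + 1 + 1 + -1 = 0.
So rows 10 and 1 are orthogonal; the diagonal entry equals n = 16.

(1,1) entry = 16; (10,1) entry = 0.


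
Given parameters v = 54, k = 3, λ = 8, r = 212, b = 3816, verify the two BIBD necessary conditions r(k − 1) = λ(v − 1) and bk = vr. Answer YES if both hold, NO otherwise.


Condition (i): r(k − 1) = 212·2 = 424; λ(v − 1) = 8·53 = 424. Match? YES.
Condition (ii): bk = 3816·3 = 11448; vr = 54·212 = 11448. Match? YES.
Both conditions hold? YES.

YES


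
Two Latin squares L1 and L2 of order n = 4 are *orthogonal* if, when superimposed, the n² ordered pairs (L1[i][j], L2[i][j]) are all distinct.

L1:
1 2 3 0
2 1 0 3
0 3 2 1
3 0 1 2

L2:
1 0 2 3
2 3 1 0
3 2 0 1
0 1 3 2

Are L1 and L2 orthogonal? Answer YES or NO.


Form the n² = 16 superimposed pairs (L1[i][j], L2[i][j]), row by row (rows and columns indexed from 0):
row 0: (1,1) (2,0) (3,2) (0,3)
row 1: (2,2) (1,3) (0,1) (3,0)
row 2: (0,3) (3,2) (2,0) (1,1)
row 3: (3,0) (0,1) (1,3) (2,2)
Orthogonality requires all 16 pairs distinct.
But the pair (0,3) repeats: cell (0,3) has L1 = 0, L2 = 3, and cell (2,0) has L1 = 0, L2 = 3.
A repeated pair means some other pair never occurs (only 8 distinct pairs out of 16), so the squares are not orthogonal.
Conclusion: NO.

NO


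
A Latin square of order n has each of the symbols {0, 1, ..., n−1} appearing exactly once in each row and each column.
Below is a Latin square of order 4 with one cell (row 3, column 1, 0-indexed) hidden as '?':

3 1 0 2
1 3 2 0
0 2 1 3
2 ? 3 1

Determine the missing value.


Row 3 contains symbols [1, 2, 3] — missing [0].
Column 1 contains symbols [1, 2, 3] — missing [0].
The missing symbol must appear in both missing sets; intersection = [0].
Therefore the hidden value is 0.

Missing value = 0.


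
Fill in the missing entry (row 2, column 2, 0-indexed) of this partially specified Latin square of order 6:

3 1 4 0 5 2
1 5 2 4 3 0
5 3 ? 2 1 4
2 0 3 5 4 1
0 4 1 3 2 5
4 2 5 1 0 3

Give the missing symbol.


Row 2 contains symbols [1, 2, 3, 4, 5] — missing [0].
Column 2 contains symbols [1, 2, 3, 4, 5] — missing [0].
The missing symbol must appear in both missing sets; intersection = [0].
Therefore the hidden value is 0.

Missing value = 0.


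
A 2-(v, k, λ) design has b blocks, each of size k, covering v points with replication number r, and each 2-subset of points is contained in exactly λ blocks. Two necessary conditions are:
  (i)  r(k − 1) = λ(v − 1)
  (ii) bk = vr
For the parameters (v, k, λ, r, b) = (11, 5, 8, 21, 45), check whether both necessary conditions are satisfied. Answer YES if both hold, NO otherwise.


Condition (i): r(k − 1) = 21·4 = 84; λ(v − 1) = 8·10 = 80. Match? NO.
Condition (ii): bk = 45·5 = 225; vr = 11·21 = 231. Match? NO.
Both conditions hold? NO.

NO


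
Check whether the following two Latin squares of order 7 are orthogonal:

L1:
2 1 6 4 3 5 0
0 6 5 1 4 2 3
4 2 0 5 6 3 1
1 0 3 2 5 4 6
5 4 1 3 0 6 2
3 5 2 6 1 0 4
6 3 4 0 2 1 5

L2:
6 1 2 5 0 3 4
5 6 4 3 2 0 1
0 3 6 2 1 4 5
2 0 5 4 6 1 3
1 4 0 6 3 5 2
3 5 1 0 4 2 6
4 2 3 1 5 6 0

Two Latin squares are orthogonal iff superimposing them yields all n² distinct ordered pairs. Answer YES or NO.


Form the n² = 49 superimposed pairs (L1[i][j], L2[i][j]), row by row (rows and columns indexed from 0):
row 0: (2,6) (1,1) (6,2) (4,5) (3,0) (5,3) (0,4)
row 1: (0,5) (6,6) (5,4) (1,3) (4,2) (2,0) (3,1)
row 2: (4,0) (2,3) (0,6) (5,2) (6,1) (3,4) (1,5)
row 3: (1,2) (0,0) (3,5) (2,4) (5,6) (4,1) (6,3)
row 4: (5,1) (4,4) (1,0) (3,6) (0,3) (6,5) (2,2)
row 5: (3,3) (5,5) (2,1) (6,0) (1,4) (0,2) (4,6)
row 6: (6,4) (3,2) (4,3) (0,1) (2,5) (1,6) (5,0)
Orthogonality requires all 49 pairs distinct.
Check by first coordinate: for each symbol s of L1, list the L2 entries in the n cells where L1 = s; they must all differ.
  L1 = 0: L2 entries (in reading order) 4, 5, 6, 0, 3, 2, 1 — all 7 distinct ✓
  L1 = 1: L2 entries (in reading order) 1, 3, 5, 2, 0, 4, 6 — all 7 distinct ✓
  L1 = 2: L2 entries (in reading order) 6, 0, 3, 4, 2, 1, 5 — all 7 distinct ✓
  L1 = 3: L2 entries (in reading order) 0, 1, 4, 5, 6, 3, 2 — all 7 distinct ✓
  L1 = 4: L2 entries (in reading order) 5, 2, 0, 1, 4, 6, 3 — all 7 distinct ✓
  L1 = 5: L2 entries (in reading order) 3, 4, 2, 6, 1, 5, 0 — all 7 distinct ✓
  L1 = 6: L2 entries (in reading order) 2, 6, 1, 3, 5, 0, 4 — all 7 distinct ✓
Every symbol of L1 meets every symbol of L2 exactly once, so all 49 pairs are distinct (49 of 49).
Conclusion: YES.

YES


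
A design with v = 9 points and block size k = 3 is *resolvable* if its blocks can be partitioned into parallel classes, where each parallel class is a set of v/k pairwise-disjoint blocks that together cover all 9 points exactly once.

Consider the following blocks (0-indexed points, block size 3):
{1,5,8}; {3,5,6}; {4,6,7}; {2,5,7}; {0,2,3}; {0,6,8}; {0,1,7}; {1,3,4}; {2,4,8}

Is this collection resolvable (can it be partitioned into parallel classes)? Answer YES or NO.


v = 9, block size k = 3, number of blocks = 9.
For resolvability, blocks must partition into parallel classes of size v/k = 3.
Total blocks must therefore be a multiple of 3: 9 = 3·3 + 0 ⇒ divisible ✓.
Greedy packing gives 3 candidate class(es). Each should be a full parallel class (size 3, covers all 9 points).
  Class 1 (3 blocks): {1,5,8}; {4,6,7}; {0,2,3}. Points covered: [0, 1, 2, 3, 4, 5, 6, 7, 8].
  Class 2 (3 blocks): {3,5,6}; {0,1,7}; {2,4,8}. Points covered: [0, 1, 2, 3, 4, 5, 6, 7, 8].
  Class 3 (3 blocks): {2,5,7}; {0,6,8}; {1,3,4}. Points covered: [0, 1, 2, 3, 4, 5, 6, 7, 8].
All classes full (size 3)? YES. All classes cover every point? YES.
Resolvable? YES.

YES


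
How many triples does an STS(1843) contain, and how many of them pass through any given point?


An STS(v) is a 2-(v, 3, 1) BIBD: block size k = 3, λ = 1.
Replication: r(k − 1) = λ(v − 1) ⇒ r·2 = 1843 − 1 = 1842 ⇒ r = 921.
Block count: b = v(v − 1)/6 = 1843·1842/6 = 3394806/6 = 565801.
(Check via bk = vr: 565801·3 = 1697403 = 1843·921 = 1697403 ✓.)

r = 921, b = 565801.


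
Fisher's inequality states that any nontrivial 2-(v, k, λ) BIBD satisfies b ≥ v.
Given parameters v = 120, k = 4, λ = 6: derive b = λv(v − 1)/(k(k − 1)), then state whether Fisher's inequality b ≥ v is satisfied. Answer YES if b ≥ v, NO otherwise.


b = λv(v − 1)/(k(k − 1)) = 6·120·119/(4·3) = 85680/12 = 7140.
Compare with v = 120: b ≥ v, so Fisher's inequality holds.

YES


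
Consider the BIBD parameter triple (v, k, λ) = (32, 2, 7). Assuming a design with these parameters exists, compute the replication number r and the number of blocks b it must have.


Any 2-(v, k, λ) BIBD satisfies two necessary conditions:
  (i)  Each point sits in r blocks, and counting incidences through any fixed point gives r(k − 1) = λ(v − 1), so r = λ(v − 1)/(k − 1).
  (ii) Total incidences bk = vr, so b = vr/k.
Step 1: r = λ(v − 1)/(k − 1) = 7·(32 − 1)/(2 − 1) = 7·31/1 = 217/1 = 217.
Step 2: b = vr/k = 32·217/2 = 6944/2 = 3472.
Check integrality: r = 217 ∈ Z ✓, b = 3472 ∈ Z ✓.
(These identities are necessary conditions: they determine r and b for any design with these parameters, but do not by themselves prove that one exists.)

r = 217, b = 3472.


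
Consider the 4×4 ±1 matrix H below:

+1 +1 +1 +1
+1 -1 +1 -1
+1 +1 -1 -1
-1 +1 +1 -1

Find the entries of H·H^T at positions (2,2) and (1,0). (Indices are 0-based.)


Row 0 of H: [1, 1, 1, 1].
Row 1 of H: [1, -1, 1, -1].
Row 2 of H: [1, 1, -1, -1].
(H·H^T)[2][2] = Σ_j H[2][j]·H[2][j] = (1)² + (1)² + (-1)² + (-1)² = 1 + 1 + 1 + 1 = 4.
(H·H^T)[1][0] = Σ_j H[1][j]·H[0][j] = (1)·(1) + (-1)·(1) + (1)·(1) + (-1)·(1) = 1 + -1 + 1 + -1 = 0.
So rows 1 and 0 are orthogonal; the diagonal entry equals n = 4.

(2,2) entry = 4; (1,0) entry = 0.


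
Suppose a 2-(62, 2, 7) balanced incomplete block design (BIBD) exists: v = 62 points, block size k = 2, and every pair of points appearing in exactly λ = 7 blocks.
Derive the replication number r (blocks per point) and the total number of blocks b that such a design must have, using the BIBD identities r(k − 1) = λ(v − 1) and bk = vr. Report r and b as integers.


Any 2-(v, k, λ) BIBD satisfies two necessary conditions:
  (i)  Each point sits in r blocks, and counting incidences through any fixed point gives r(k − 1) = λ(v − 1), so r = λ(v − 1)/(k − 1).
  (ii) Total incidences bk = vr, so b = vr/k.
Step 1: r = λ(v − 1)/(k − 1) = 7·(62 − 1)/(2 − 1) = 7·61/1 = 427/1 = 427.
Step 2: b = vr/k = 62·427/2 = 26474/2 = 13237.
Check integrality: r = 427 ∈ Z ✓, b = 13237 ∈ Z ✓.
(These identities are necessary conditions: they determine r and b for any design with these parameters, but do not by themselves prove that one exists.)

r = 427, b = 13237.


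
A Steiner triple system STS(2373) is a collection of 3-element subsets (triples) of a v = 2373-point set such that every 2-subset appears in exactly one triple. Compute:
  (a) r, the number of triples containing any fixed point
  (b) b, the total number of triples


An STS(v) is a 2-(v, 3, 1) BIBD: block size k = 3, λ = 1.
Replication: r(k − 1) = λ(v − 1) ⇒ r·2 = 2373 − 1 = 2372 ⇒ r = 1186.
Block count: bk = vr ⇒ b·3 = 2373·1186 = 2814378 ⇒ b = 938126.

r = 1186, b = 938126.


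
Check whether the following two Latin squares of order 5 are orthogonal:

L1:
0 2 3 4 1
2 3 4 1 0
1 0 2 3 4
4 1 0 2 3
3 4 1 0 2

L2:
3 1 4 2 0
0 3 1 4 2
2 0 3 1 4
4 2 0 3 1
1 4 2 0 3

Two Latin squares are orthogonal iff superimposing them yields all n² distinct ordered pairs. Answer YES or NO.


Form the n² = 25 superimposed pairs (L1[i][j], L2[i][j]), row by row (rows and columns indexed from 0):
row 0: (0,3) (2,1) (3,4) (4,2) (1,0)
row 1: (2,0) (3,3) (4,1) (1,4) (0,2)
row 2: (1,2) (0,0) (2,3) (3,1) (4,4)
row 3: (4,4) (1,2) (0,0) (2,3) (3,1)
row 4: (3,1) (4,4) (1,2) (0,0) (2,3)
Orthogonality requires all 25 pairs distinct.
But the pair (4,4) repeats: cell (2,4) has L1 = 4, L2 = 4, and cell (3,0) has L1 = 4, L2 = 4.
A repeated pair means some other pair never occurs (only 15 distinct pairs out of 25), so the squares are not orthogonal.
Conclusion: NO.

NO


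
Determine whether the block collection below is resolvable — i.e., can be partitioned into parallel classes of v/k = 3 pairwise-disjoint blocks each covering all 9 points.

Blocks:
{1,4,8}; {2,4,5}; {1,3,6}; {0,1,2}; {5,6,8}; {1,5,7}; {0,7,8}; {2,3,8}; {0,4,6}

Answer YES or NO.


v = 9, block size k = 3, number of blocks = 9.
For resolvability, blocks must partition into parallel classes of size v/k = 3.
Total blocks must therefore be a multiple of 3: 9 = 3·3 + 0 ⇒ divisible ✓.
Consider block {1,4,8}. It intersects every other block in the collection, so no parallel class of size 3 can contain it.
Since every block must belong to some parallel class in a resolution, the collection cannot be partitioned into parallel classes.
Resolvable? NO.

NO


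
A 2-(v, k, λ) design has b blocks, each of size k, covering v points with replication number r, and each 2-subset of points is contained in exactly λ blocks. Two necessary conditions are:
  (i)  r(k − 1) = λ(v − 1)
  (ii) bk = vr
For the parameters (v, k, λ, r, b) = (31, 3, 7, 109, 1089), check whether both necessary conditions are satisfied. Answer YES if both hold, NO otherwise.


Condition (i): r(k − 1) = 109·2 = 218; λ(v − 1) = 7·30 = 210. Match? NO.
Condition (ii): bk = 1089·3 = 3267; vr = 31·109 = 3379. Match? NO.
Both conditions hold? NO.

NO


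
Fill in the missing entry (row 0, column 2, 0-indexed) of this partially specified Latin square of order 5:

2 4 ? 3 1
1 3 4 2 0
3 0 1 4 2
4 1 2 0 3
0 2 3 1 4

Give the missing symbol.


Row 0 contains symbols [1, 2, 3, 4] — missing [0].
Column 2 contains symbols [1, 2, 3, 4] — missing [0].
The missing symbol must appear in both missing sets; intersection = [0].
Therefore the hidden value is 0.

Missing value = 0.


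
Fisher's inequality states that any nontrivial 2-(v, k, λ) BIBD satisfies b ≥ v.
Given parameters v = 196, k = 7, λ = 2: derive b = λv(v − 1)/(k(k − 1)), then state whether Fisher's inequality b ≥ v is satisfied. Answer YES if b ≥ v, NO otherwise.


r = λ(v − 1)/(k − 1) = 2·195/6 = 65.
b = vr/k = 196·65/7 = 1820.
Fisher's inequality: b ≥ v ⇔ 1820 ≥ 196? YES.

YES


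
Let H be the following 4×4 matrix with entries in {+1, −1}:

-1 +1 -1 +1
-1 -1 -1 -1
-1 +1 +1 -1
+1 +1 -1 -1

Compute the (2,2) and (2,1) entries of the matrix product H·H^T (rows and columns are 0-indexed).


Row 1 of H: [-1, -1, -1, -1].
Row 2 of H: [-1, 1, 1, -1].
(H·H^T)[2][2] = Σ_j H[2][j]·H[2][j] = (-1)² + (1)² + (1)² + (-1)² = 1 + 1 + 1 + 1 = 4.
(H·H^T)[2][1] = Σ_j H[2][j]·H[1][j] = (-1)·(-1) + (1)·(-1) + (1)·(-1) + (-1)·(-1) = 1 + -1 + -1 + 1 = 0.
So rows 2 and 1 are orthogonal; the diagonal entry equals n = 4.

(2,2) entry = 4; (2,1) entry = 0.


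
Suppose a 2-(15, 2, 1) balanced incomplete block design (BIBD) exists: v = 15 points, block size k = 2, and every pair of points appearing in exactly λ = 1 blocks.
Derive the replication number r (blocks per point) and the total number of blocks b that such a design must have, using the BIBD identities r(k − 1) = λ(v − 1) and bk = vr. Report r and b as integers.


Any 2-(v, k, λ) BIBD satisfies two necessary conditions:
  (i)  Each point sits in r blocks, and counting incidences through any fixed point gives r(k − 1) = λ(v − 1), so r = λ(v − 1)/(k − 1).
  (ii) Total incidences bk = vr, so b = vr/k.
Step 1: r = λ(v − 1)/(k − 1) = 1·(15 − 1)/(2 − 1) = 1·14/1 = 14/1 = 14.
Step 2: b = vr/k = 15·14/2 = 210/2 = 105.
Check integrality: r = 14 ∈ Z ✓, b = 105 ∈ Z ✓.
(These identities are necessary conditions: they determine r and b for any design with these parameters, but do not by themselves prove that one exists.)

r = 14, b = 105.


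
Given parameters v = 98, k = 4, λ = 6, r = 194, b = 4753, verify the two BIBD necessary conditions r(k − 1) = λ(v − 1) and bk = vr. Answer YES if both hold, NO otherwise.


Condition (i): r(k − 1) = 194·3 = 582; λ(v − 1) = 6·97 = 582. Match? YES.
Condition (ii): bk = 4753·4 = 19012; vr = 98·194 = 19012. Match? YES.
Both conditions hold? YES.

YES


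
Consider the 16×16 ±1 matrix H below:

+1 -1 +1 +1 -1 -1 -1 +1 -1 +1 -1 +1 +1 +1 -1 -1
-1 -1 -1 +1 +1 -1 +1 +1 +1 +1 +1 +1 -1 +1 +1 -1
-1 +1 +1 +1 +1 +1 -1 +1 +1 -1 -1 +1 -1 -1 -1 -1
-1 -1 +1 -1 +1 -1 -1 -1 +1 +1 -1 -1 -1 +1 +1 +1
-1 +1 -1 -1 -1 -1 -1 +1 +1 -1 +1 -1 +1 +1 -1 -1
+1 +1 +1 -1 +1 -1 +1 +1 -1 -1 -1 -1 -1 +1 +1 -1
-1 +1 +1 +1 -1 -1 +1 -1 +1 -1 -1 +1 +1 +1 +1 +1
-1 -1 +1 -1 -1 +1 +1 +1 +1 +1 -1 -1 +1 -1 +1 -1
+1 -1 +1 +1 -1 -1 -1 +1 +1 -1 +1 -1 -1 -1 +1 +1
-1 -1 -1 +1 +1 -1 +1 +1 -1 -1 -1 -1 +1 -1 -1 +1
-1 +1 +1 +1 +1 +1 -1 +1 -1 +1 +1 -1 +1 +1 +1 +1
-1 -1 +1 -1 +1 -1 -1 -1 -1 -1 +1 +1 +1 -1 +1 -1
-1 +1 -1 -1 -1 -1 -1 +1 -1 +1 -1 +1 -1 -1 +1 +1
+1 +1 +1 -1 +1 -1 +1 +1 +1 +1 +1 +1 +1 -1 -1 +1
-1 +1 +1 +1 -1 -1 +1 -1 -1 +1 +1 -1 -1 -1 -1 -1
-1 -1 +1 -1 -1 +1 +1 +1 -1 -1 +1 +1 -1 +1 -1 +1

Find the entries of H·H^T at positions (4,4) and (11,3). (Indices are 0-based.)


Row 3 of H: [-1, -1, 1, -1, 1, -1, -1, -1, 1, 1, -1, -1, -1, 1, 1, 1].
Row 4 of H: [-1, 1, -1, -1, -1, -1, -1, 1, 1, -1, 1, -1, 1, 1, -1, -1].
Row 11 of H: [-1, -1, 1, -1, 1, -1, -1, -1, -1, -1, 1, 1, 1, -1, 1, -1].
(H·H^T)[4][4] = Σ_j H[4][j]·H[4][j] = (-1)² + (1)² + (-1)² + (-1)² + (-1)² + (-1)² + (-1)² + (1)² + (1)² + (-1)² + (1)² + (-1)² + (1)² + (1)² + (-1)² + (-1)² = 1 + 1 + 1 + 1 + 1 + 1 + 1 + 1 + 1 + 1 + 1 + 1 + 1 + 1 + 1 + 1 = 16.
(H·H^T)[11][3] = Σ_j H[11][j]·H[3][j] = (-1)·(-1) + (-1)·(-1) + (1)·(1) + (-1)·(-1) + (1)·(1) + (-1)·(-1) + (-1)·(-1) + (-1)·(-1) + (-1)·(1) + (-1)·(1) + (1)·(-1) + (1)·(-1) + (1)·(-1) + (-1)·(1) + (1)·(1) + (-1)·(1) = 1 + 1 + 1 + 1 + 1 + 1 + 1 + 1 + -1 + -1 + -1 + -1 + -1 + -1 + 1 + -1 = 2.
Rows 11 and 3 are not orthogonal (dot product = 2 ≠ 0), so H is not a Hadamard matrix.

(4,4) entry = 16; (11,3) entry = 2.


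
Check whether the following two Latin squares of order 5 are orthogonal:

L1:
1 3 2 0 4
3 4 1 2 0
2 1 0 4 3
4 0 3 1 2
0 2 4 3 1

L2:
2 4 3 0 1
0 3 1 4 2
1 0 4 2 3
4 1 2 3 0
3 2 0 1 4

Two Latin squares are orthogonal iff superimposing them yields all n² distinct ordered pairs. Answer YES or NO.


Form the n² = 25 superimposed pairs (L1[i][j], L2[i][j]), row by row (rows and columns indexed from 0):
row 0: (1,2) (3,4) (2,3) (0,0) (4,1)
row 1: (3,0) (4,3) (1,1) (2,4) (0,2)
row 2: (2,1) (1,0) (0,4) (4,2) (3,3)
row 3: (4,4) (0,1) (3,2) (1,3) (2,0)
row 4: (0,3) (2,2) (4,0) (3,1) (1,4)
Orthogonality requires all 25 pairs distinct.
Check by first coordinate: for each symbol s of L1, list the L2 entries in the n cells where L1 = s; they must all differ.
  L1 = 0: L2 entries (in reading order) 0, 2, 4, 1, 3 — all 5 distinct ✓
  L1 = 1: L2 entries (in reading order) 2, 1, 0, 3, 4 — all 5 distinct ✓
  L1 = 2: L2 entries (in reading order) 3, 4, 1, 0, 2 — all 5 distinct ✓
  L1 = 3: L2 entries (in reading order) 4, 0, 3, 2, 1 — all 5 distinct ✓
  L1 = 4: L2 entries (in reading order) 1, 3, 2, 4, 0 — all 5 distinct ✓
Every symbol of L1 meets every symbol of L2 exactly once, so all 25 pairs are distinct (25 of 25).
Conclusion: YES.

YES


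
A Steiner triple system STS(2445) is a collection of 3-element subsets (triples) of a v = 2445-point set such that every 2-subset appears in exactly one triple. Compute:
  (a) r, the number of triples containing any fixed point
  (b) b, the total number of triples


An STS(v) is a 2-(v, 3, 1) BIBD: block size k = 3, λ = 1.
Replication: r(k − 1) = λ(v − 1) ⇒ r·2 = 2445 − 1 = 2444 ⇒ r = 1222.
Block count: bk = vr ⇒ b·3 = 2445·1222 = 2987790 ⇒ b = 995930.

r = 1222, b = 995930.


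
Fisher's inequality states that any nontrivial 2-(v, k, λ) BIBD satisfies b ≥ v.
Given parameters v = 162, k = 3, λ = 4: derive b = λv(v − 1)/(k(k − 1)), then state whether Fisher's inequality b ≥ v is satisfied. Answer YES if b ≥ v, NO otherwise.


b = λv(v − 1)/(k(k − 1)) = 4·162·161/(3·2) = 104328/6 = 17388.
Compare with v = 162: b ≥ v, so Fisher's inequality holds.

YES


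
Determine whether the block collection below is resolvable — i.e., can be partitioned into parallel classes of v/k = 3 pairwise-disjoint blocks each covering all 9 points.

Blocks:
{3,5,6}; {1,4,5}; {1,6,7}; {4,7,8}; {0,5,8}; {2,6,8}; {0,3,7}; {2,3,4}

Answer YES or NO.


v = 9, block size k = 3, number of blocks = 8.
For resolvability, blocks must partition into parallel classes of size v/k = 3.
Total blocks must therefore be a multiple of 3: 8 = 3·2 + 2 ⇒ not divisible ✗.
Resolvable? NO.

NO


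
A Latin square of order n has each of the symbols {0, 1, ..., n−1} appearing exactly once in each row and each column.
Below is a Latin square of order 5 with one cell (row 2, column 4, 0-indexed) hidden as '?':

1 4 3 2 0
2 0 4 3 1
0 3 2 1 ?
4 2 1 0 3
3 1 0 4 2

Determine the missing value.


Row 2 contains symbols [0, 1, 2, 3] — missing [4].
Column 4 contains symbols [0, 1, 2, 3] — missing [4].
The missing symbol must appear in both missing sets; intersection = [4].
Therefore the hidden value is 4.

Missing value = 4.


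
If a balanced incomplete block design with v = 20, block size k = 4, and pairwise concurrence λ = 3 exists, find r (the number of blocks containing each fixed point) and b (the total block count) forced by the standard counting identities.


Any 2-(v, k, λ) BIBD satisfies two necessary conditions:
  (i)  Each point sits in r blocks, and counting incidences through any fixed point gives r(k − 1) = λ(v − 1), so r = λ(v − 1)/(k − 1).
  (ii) Total incidences bk = vr, so b = vr/k.
Step 1: r = λ(v − 1)/(k − 1) = 3·(20 − 1)/(4 − 1) = 3·19/3 = 57/3 = 19.
Step 2: b = vr/k = 20·19/4 = 380/4 = 95.
Check integrality: r = 19 ∈ Z ✓, b = 95 ∈ Z ✓.
(These identities are necessary conditions: they determine r and b for any design with these parameters, but do not by themselves prove that one exists.)

r = 19, b = 95.


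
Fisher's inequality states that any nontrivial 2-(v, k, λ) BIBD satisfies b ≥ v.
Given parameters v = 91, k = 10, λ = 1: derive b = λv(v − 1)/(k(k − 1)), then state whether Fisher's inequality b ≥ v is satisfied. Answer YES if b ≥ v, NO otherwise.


b = λv(v − 1)/(k(k − 1)) = 1·91·90/(10·9) = 8190/90 = 91.
Compare with v = 91: b ≥ v, so Fisher's inequality holds.

YES


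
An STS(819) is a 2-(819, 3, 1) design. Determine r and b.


An STS(v) is a 2-(v, 3, 1) BIBD: block size k = 3, λ = 1.
Replication: r(k − 1) = λ(v − 1) ⇒ r·2 = 819 − 1 = 818 ⇒ r = 409.
Block count: bk = vr ⇒ b·3 = 819·409 = 334971 ⇒ b = 111657.

r = 409, b = 111657.


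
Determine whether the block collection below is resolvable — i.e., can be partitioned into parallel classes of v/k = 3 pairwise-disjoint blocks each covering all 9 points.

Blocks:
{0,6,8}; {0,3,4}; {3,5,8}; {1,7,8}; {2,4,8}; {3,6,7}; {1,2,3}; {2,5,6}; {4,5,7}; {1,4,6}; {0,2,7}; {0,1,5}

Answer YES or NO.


v = 9, block size k = 3, number of blocks = 12.
For resolvability, blocks must partition into parallel classes of size v/k = 3.
Total blocks must therefore be a multiple of 3: 12 = 3·4 + 0 ⇒ divisible ✓.
Greedy packing gives 4 candidate class(es). Each should be a full parallel class (size 3, covers all 9 points).
  Class 1 (3 blocks): {0,6,8}; {1,2,3}; {4,5,7}. Points covered: [0, 1, 2, 3, 4, 5, 6, 7, 8].
  Class 2 (3 blocks): {0,3,4}; {1,7,8}; {2,5,6}. Points covered: [0, 1, 2, 3, 4, 5, 6, 7, 8].
  Class 3 (3 blocks): {3,5,8}; {1,4,6}; {0,2,7}. Points covered: [0, 1, 2, 3, 4, 5, 6, 7, 8].
  Class 4 (3 blocks): {2,4,8}; {3,6,7}; {0,1,5}. Points covered: [0, 1, 2, 3, 4, 5, 6, 7, 8].
All classes full (size 3)? YES. All classes cover every point? YES.
Resolvable? YES.

YES


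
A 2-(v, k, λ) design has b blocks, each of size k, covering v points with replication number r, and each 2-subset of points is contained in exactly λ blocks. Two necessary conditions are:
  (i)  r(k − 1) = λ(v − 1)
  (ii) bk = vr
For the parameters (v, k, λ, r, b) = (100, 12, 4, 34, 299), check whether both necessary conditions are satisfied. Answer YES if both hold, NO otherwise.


Condition (i): r(k − 1) = 34·11 = 374; λ(v − 1) = 4·99 = 396. Match? NO.
Condition (ii): bk = 299·12 = 3588; vr = 100·34 = 3400. Match? NO.
Both conditions hold? NO.

NO


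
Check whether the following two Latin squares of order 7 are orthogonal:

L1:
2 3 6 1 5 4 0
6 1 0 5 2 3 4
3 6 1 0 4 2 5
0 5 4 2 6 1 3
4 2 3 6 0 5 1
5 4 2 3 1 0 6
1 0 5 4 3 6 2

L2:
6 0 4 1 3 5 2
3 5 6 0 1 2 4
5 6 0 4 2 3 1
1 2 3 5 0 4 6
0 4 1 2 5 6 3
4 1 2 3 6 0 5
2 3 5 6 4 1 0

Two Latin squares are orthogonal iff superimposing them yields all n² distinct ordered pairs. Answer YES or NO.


Form the n² = 49 superimposed pairs (L1[i][j], L2[i][j]), row by row (rows and columns indexed from 0):
row 0: (2,6) (3,0) (6,4) (1,1) (5,3) (4,5) (0,2)
row 1: (6,3) (1,5) (0,6) (5,0) (2,1) (3,2) (4,4)
row 2: (3,5) (6,6) (1,0) (0,4) (4,2) (2,3) (5,1)
row 3: (0,1) (5,2) (4,3) (2,5) (6,0) (1,4) (3,6)
row 4: (4,0) (2,4) (3,1) (6,2) (0,5) (5,6) (1,3)
row 5: (5,4) (4,1) (2,2) (3,3) (1,6) (0,0) (6,5)
row 6: (1,2) (0,3) (5,5) (4,6) (3,4) (6,1) (2,0)
Orthogonality requires all 49 pairs distinct.
Check by first coordinate: for each symbol s of L1, list the L2 entries in the n cells where L1 = s; they must all differ.
  L1 = 0: L2 entries (in reading order) 2, 6, 4, 1, 5, 0, 3 — all 7 distinct ✓
  L1 = 1: L2 entries (in reading order) 1, 5, 0, 4, 3, 6, 2 — all 7 distinct ✓
  L1 = 2: L2 entries (in reading order) 6, 1, 3, 5, 4, 2, 0 — all 7 distinct ✓
  L1 = 3: L2 entries (in reading order) 0, 2, 5, 6, 1, 3, 4 — all 7 distinct ✓
  L1 = 4: L2 entries (in reading order) 5, 4, 2, 3, 0, 1, 6 — all 7 distinct ✓
  L1 = 5: L2 entries (in reading order) 3, 0, 1, 2, 6, 4, 5 — all 7 distinct ✓
  L1 = 6: L2 entries (in reading order) 4, 3, 6, 0, 2, 5, 1 — all 7 distinct ✓
Every symbol of L1 meets every symbol of L2 exactly once, so all 49 pairs are distinct (49 of 49).
Conclusion: YES.

YES


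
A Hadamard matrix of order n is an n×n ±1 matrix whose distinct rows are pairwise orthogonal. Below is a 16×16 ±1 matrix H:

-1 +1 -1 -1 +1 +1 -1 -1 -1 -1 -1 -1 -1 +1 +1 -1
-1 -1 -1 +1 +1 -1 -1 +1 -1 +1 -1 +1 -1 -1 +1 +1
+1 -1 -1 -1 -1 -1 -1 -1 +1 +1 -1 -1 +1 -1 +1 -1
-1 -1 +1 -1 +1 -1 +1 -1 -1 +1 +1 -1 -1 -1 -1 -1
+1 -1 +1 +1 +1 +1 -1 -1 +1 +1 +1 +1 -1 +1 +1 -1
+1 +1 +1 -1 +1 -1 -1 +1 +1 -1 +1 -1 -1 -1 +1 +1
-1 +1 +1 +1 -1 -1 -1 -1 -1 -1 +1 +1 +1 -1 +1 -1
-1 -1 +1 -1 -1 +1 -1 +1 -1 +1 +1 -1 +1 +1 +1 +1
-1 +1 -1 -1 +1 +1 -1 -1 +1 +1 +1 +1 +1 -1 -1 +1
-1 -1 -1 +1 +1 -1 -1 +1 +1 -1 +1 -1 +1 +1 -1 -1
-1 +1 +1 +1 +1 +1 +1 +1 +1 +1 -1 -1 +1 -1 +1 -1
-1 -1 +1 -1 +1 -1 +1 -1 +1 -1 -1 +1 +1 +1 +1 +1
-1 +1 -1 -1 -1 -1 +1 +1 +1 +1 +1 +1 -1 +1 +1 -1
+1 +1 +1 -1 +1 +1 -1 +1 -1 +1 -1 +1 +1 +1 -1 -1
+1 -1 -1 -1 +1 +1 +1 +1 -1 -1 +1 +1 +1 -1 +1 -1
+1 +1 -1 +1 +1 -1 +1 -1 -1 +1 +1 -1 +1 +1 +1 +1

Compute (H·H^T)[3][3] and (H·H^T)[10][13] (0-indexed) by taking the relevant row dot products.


Row 3 of H: [-1, -1, 1, -1, 1, -1, 1, -1, -1, 1, 1, -1, -1, -1, -1, -1].
Row 10 of H: [-1, 1, 1, 1, 1, 1, 1, 1, 1, 1, -1, -1, 1, -1, 1, -1].
Row 13 of H: [1, 1, 1, -1, 1, 1, -1, 1, -1, 1, -1, 1, 1, 1, -1, -1].
(H·H^T)[3][3] = Σ_j H[3][j]·H[3][j] = (-1)² + (-1)² + (1)² + (-1)² + (1)² + (-1)² + (1)² + (-1)² + (-1)² + (1)² + (1)² + (-1)² + (-1)² + (-1)² + (-1)² + (-1)² = 1 + 1 + 1 + 1 + 1 + 1 + 1 + 1 + 1 + 1 + 1 + 1 + 1 + 1 + 1 + 1 = 16.
(H·H^T)[10][13] = Σ_j H[10][j]·H[13][j] = (-1)·(1) + (1)·(1) + (1)·(1) + (1)·(-1) + (1)·(1) + (1)·(1) + (1)·(-1) + (1)·(1) + (1)·(-1) + (1)·(1) + (-1)·(-1) + (-1)·(1) + (1)·(1) + (-1)·(1) + (1)·(-1) + (-1)·(-1) = -1 + 1 + 1 + -1 + 1 + 1 + -1 + 1 + -1 + 1 + 1 + -1 + 1 + -1 + -1 + 1 = 2.
Rows 10 and 13 are not orthogonal (dot product = 2 ≠ 0), so H is not a Hadamard matrix.

(3,3) entry = 16; (10,13) entry = 2.


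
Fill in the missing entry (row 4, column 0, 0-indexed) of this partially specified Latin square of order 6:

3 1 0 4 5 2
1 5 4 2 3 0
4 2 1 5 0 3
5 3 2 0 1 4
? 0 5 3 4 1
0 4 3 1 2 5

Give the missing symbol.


Row 4 contains symbols [0, 1, 3, 4, 5] — missing [2].
Column 0 contains symbols [0, 1, 3, 4, 5] — missing [2].
The missing symbol must appear in both missing sets; intersection = [2].
Therefore the hidden value is 2.

Missing value = 2.


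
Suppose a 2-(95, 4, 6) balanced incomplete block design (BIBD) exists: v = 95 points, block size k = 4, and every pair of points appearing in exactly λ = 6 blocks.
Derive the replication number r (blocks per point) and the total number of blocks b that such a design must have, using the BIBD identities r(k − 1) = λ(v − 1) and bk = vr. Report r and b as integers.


Any 2-(v, k, λ) BIBD satisfies two necessary conditions:
  (i)  Each point sits in r blocks, and counting incidences through any fixed point gives r(k − 1) = λ(v − 1), so r = λ(v − 1)/(k − 1).
  (ii) Total incidences bk = vr, so b = vr/k.
Step 1: r = λ(v − 1)/(k − 1) = 6·(95 − 1)/(4 − 1) = 6·94/3 = 564/3 = 188.
Step 2: b = vr/k = 95·188/4 = 17860/4 = 4465.
Check integrality: r = 188 ∈ Z ✓, b = 4465 ∈ Z ✓.
(These identities are necessary conditions: they determine r and b for any design with these parameters, but do not by themselves prove that one exists.)

r = 188, b = 4465.


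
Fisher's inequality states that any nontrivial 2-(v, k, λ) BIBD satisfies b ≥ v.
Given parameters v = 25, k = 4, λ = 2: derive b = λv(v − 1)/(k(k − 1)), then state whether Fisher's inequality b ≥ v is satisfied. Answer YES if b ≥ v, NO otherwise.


r = λ(v − 1)/(k − 1) = 2·24/3 = 16.
b = vr/k = 25·16/4 = 100.
Fisher's inequality: b ≥ v ⇔ 100 ≥ 25? YES.

YES


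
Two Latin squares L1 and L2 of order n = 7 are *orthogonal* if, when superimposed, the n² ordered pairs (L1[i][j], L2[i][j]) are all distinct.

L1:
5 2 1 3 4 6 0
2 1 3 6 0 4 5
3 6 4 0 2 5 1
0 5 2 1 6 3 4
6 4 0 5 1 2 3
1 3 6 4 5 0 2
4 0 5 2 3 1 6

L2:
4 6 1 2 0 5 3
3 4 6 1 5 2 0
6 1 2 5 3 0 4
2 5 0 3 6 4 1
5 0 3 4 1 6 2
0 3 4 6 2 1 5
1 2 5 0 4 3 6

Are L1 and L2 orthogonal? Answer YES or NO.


Form the n² = 49 superimposed pairs (L1[i][j], L2[i][j]), row by row (rows and columns indexed from 0):
row 0: (5,4) (2,6) (1,1) (3,2) (4,0) (6,5) (0,3)
row 1: (2,3) (1,4) (3,6) (6,1) (0,5) (4,2) (5,0)
row 2: (3,6) (6,1) (4,2) (0,5) (2,3) (5,0) (1,4)
row 3: (0,2) (5,5) (2,0) (1,3) (6,6) (3,4) (4,1)
row 4: (6,5) (4,0) (0,3) (5,4) (1,1) (2,6) (3,2)
row 5: (1,0) (3,3) (6,4) (4,6) (5,2) (0,1) (2,5)
row 6: (4,1) (0,2) (5,5) (2,0) (3,4) (1,3) (6,6)
Orthogonality requires all 49 pairs distinct.
But the pair (3,6) repeats: cell (1,2) has L1 = 3, L2 = 6, and cell (2,0) has L1 = 3, L2 = 6.
A repeated pair means some other pair never occurs (only 28 distinct pairs out of 49), so the squares are not orthogonal.
Conclusion: NO.

NO


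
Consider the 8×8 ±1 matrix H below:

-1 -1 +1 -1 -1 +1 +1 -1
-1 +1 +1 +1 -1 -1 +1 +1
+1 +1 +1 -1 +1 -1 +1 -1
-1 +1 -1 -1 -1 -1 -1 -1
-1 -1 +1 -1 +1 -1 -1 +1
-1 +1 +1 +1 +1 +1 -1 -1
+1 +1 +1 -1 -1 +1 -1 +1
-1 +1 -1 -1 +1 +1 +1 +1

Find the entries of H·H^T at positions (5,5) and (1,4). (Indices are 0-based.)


Row 1 of H: [-1, 1, 1, 1, -1, -1, 1, 1].
Row 4 of H: [-1, -1, 1, -1, 1, -1, -1, 1].
Row 5 of H: [-1, 1, 1, 1, 1, 1, -1, -1].
(H·H^T)[5][5] = Σ_j H[5][j]·H[5][j] = (-1)² + (1)² + (1)² + (1)² + (1)² + (1)² + (-1)² + (-1)² = 1 + 1 + 1 + 1 + 1 + 1 + 1 + 1 = 8.
(H·H^T)[1][4] = Σ_j H[1][j]·H[4][j] = (-1)·(-1) + (1)·(-1) + (1)·(1) + (1)·(-1) + (-1)·(1) + (-1)·(-1) + (1)·(-1) + (1)·(1) = 1 + -1 + 1 + -1 + -1 + 1 + -1 + 1 = 0.
So rows 1 and 4 are orthogonal; the diagonal entry equals n = 8.

(5,5) entry = 8; (1,4) entry = 0.


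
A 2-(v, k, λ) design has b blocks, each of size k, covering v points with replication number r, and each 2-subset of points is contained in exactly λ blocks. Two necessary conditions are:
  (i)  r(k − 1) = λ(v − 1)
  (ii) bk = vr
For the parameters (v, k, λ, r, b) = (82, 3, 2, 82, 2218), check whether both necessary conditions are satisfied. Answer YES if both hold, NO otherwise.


Condition (i): r(k − 1) = 82·2 = 164; λ(v − 1) = 2·81 = 162. Match? NO.
Condition (ii): bk = 2218·3 = 6654; vr = 82·82 = 6724. Match? NO.
Both conditions hold? NO.

NO


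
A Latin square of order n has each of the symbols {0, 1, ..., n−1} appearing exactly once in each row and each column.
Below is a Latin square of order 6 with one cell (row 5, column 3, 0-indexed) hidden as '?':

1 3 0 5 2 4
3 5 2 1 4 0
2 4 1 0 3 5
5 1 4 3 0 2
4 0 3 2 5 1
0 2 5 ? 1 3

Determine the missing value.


Row 5 contains symbols [0, 1, 2, 3, 5] — missing [4].
Column 3 contains symbols [0, 1, 2, 3, 5] — missing [4].
The missing symbol must appear in both missing sets; intersection = [4].
Therefore the hidden value is 4.

Missing value = 4.


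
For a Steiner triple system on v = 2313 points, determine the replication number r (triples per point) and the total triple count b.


An STS(v) is a 2-(v, 3, 1) BIBD: block size k = 3, λ = 1.
Replication: r(k − 1) = λ(v − 1) ⇒ r·2 = 2313 − 1 = 2312 ⇒ r = 1156.
Block count: bk = vr ⇒ b·3 = 2313·1156 = 2673828 ⇒ b = 891276.

r = 1156, b = 891276.


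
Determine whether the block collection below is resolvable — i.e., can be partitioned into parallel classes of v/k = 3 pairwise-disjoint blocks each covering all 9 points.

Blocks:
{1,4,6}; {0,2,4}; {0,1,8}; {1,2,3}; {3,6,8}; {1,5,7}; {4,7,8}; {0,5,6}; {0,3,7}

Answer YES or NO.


v = 9, block size k = 3, number of blocks = 9.
For resolvability, blocks must partition into parallel classes of size v/k = 3.
Total blocks must therefore be a multiple of 3: 9 = 3·3 + 0 ⇒ divisible ✓.
Consider block {1,4,6}. The only other block(s) in the collection disjoint from it are {0,3,7} — just 1 block(s). Any parallel class containing {1,4,6} would need 2 other blocks each disjoint from it, so no parallel class of size 3 can contain {1,4,6}.
Since every block must belong to some parallel class in a resolution, the collection cannot be partitioned into parallel classes.
Resolvable? NO.

NO
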